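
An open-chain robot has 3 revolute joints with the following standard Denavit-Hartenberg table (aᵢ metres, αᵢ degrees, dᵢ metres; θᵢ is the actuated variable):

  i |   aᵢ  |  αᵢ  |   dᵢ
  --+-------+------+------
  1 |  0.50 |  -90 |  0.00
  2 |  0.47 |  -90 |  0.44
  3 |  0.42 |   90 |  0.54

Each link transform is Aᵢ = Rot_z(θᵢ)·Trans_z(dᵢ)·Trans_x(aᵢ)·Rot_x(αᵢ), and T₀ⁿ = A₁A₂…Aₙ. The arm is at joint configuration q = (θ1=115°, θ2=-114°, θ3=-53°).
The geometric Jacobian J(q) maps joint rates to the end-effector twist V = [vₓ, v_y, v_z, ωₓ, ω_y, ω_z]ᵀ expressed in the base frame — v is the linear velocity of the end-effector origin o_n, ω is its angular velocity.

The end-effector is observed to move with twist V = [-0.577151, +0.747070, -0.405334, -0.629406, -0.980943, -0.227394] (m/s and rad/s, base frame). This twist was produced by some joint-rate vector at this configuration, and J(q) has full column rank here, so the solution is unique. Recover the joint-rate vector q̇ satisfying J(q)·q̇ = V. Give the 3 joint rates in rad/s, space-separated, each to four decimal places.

0.0500 0.9850 -0.6820

o_n = [-0.9983, 0.3061, 0.8799]
J₁: ẑ×o_n = [-0.3061, -0.9983, 0.0000], ω = ẑ
J2: z=[-0.9063, -0.4226, 0.0000] o=[-0.2113, 0.4532, 0.0000] → [-0.3719, 0.7975, -0.1993, -0.9063, -0.4226, 0.0000]
J3: z=[-0.3861, 0.8280, 0.4067] o=[-0.5293, 0.0939, 0.4294] → [0.2867, -0.0168, 0.3064, -0.3861, 0.8280, 0.4067]
q̇ = J⁺·V = [0.0500, 0.9850, -0.6820]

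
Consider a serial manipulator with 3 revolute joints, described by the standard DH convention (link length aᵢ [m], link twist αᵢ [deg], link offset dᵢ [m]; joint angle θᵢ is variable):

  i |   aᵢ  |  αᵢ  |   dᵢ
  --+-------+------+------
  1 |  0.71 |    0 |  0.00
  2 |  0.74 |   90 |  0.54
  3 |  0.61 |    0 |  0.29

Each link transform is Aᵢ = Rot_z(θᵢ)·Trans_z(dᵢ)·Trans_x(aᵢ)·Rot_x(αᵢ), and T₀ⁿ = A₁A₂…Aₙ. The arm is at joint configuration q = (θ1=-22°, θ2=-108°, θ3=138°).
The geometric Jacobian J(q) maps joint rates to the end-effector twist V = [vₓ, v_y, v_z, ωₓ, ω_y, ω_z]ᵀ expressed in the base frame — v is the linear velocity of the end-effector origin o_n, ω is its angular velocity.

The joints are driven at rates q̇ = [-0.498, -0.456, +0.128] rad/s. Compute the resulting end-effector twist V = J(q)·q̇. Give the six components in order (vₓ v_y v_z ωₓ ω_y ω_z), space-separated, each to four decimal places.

o_n = [0.2519, -0.2992, 0.9482]
J₁: ẑ×o_n = [0.2992, 0.2519, -0.0000], ω = ẑ
J2: z=[0.0000, 0.0000, 1.0000] o=[0.6583, -0.2660, 0.0000] → [0.0332, -0.4064, 0.0000, 0.0000, 0.0000, 1.0000]
J3: z=[-0.7660, 0.6428, 0.0000] o=[0.1826, -0.8328, 0.5400] → [0.2624, 0.3127, -0.4533, -0.7660, 0.6428, 0.0000]
V = J·q̇ = [-0.1305, 0.0999, -0.0580, -0.0981, 0.0823, -0.9540]

-0.1305 0.0999 -0.0580 -0.0981 0.0823 -0.9540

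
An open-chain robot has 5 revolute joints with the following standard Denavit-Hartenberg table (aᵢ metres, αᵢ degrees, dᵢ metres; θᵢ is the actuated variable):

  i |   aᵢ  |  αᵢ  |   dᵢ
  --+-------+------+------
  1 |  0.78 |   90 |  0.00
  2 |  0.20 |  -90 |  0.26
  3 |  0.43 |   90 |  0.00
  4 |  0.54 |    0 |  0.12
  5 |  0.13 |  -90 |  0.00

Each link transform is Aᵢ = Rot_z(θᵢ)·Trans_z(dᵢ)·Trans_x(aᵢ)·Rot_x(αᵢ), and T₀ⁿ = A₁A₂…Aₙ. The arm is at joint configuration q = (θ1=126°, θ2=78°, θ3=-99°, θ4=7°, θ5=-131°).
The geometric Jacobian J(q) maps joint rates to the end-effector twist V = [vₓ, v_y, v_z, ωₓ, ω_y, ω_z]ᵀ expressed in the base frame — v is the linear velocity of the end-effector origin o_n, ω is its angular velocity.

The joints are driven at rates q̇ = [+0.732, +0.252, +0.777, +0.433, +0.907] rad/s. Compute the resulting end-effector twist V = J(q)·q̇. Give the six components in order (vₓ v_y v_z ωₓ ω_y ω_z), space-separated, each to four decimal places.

o_n = [0.4335, 1.3148, -0.0657]
J₁: ẑ×o_n = [-1.3148, 0.4335, 0.0000], ω = ẑ
J2: z=[0.8090, 0.5878, 0.0000] o=[-0.4585, 0.6310, 0.0000] → [-0.0386, 0.0532, 0.0289, 0.8090, 0.5878, 0.0000]
J3: z=[0.5749, -0.7913, 0.2079] o=[-0.2726, 0.8175, 0.1956] → [0.1034, 0.2970, 0.8446, 0.5749, -0.7913, 0.2079]
J4: z=[-0.0059, -0.2581, -0.9661] o=[0.0792, 1.0558, 0.1298] → [0.3007, -0.3434, 0.0899, -0.0059, -0.2581, -0.9661]
J5: z=[-0.0059, -0.2581, -0.9661] o=[0.5549, 1.2698, -0.0544] → [0.0464, 0.1173, -0.0316, -0.0059, -0.2581, -0.9661]
V = J·q̇ = [-0.7196, 0.5192, 0.6738, 0.6428, -0.8126, -0.4010]

-0.7196 0.5192 0.6738 0.6428 -0.8126 -0.4010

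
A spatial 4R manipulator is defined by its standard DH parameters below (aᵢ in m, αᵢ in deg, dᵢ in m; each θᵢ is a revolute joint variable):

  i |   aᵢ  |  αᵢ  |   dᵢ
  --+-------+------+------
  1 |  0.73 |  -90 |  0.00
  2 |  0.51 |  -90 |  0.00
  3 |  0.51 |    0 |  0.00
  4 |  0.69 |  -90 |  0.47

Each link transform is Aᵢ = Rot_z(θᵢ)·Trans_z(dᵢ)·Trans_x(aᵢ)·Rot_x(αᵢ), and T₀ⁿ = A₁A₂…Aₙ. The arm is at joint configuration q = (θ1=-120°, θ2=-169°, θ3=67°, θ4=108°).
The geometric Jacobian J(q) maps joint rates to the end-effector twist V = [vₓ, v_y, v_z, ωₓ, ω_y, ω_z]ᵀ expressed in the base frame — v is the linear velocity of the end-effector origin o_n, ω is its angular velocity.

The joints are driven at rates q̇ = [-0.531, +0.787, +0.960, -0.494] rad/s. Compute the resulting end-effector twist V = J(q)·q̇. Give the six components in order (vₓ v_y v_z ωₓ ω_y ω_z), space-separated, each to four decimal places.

-0.5329 -0.3333 -0.1450 0.6371 -0.4705 -0.0736

o_n = [-0.8577, -0.4265, 0.4655]
J₁: ẑ×o_n = [0.4265, -0.8577, 0.0000], ω = ẑ
J2: z=[0.8660, -0.5000, 0.0000] o=[-0.3650, -0.6322, 0.0000] → [-0.2328, -0.4032, -0.0682, 0.8660, -0.5000, 0.0000]
J3: z=[-0.0954, -0.1652, 0.9816] o=[-0.1147, -0.1986, 0.0973] → [0.1628, -0.6943, -0.1011, -0.0954, -0.1652, 0.9816]
J4: z=[-0.0954, -0.1652, 0.9816] o=[-0.4234, 0.2055, 0.1353] → [0.5658, -0.3948, -0.0115, -0.0954, -0.1652, 0.9816]
V = J·q̇ = [-0.5329, -0.3333, -0.1450, 0.6371, -0.4705, -0.0736]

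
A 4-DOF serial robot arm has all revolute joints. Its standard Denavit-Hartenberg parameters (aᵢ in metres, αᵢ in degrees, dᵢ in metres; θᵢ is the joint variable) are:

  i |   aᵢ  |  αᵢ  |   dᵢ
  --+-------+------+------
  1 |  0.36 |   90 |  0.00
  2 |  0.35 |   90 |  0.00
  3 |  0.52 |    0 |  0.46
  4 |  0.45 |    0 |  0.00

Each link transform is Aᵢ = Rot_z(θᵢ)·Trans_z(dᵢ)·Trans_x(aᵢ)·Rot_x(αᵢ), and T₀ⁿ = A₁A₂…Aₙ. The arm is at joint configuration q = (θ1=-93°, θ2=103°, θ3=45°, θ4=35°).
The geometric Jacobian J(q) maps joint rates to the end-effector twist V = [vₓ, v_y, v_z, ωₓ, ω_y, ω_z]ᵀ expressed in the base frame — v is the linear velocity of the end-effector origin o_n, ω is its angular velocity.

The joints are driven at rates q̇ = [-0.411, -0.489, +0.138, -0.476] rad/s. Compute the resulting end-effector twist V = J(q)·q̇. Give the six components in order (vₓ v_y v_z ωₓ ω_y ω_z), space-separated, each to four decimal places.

-0.2864 -0.0593 -0.0351 0.5056 0.3033 -0.4870

o_n = [-0.8427, -0.5859, 0.8789]
J₁: ẑ×o_n = [0.5859, -0.8427, 0.0000], ω = ẑ
J2: z=[-0.9986, 0.0523, 0.0000] o=[-0.0188, -0.3595, 0.0000] → [0.0460, 0.8777, 0.2692, -0.9986, 0.0523, 0.0000]
J3: z=[-0.0510, -0.9730, 0.2250] o=[-0.0147, -0.2809, 0.3410] → [-0.4548, -0.1588, -0.7901, -0.0510, -0.9730, 0.2250]
J4: z=[-0.0510, -0.9730, 0.2250] o=[-0.4010, -0.6266, 0.8028] → [-0.0833, -0.0955, -0.4318, -0.0510, -0.9730, 0.2250]
V = J·q̇ = [-0.2864, -0.0593, -0.0351, 0.5056, 0.3033, -0.4870]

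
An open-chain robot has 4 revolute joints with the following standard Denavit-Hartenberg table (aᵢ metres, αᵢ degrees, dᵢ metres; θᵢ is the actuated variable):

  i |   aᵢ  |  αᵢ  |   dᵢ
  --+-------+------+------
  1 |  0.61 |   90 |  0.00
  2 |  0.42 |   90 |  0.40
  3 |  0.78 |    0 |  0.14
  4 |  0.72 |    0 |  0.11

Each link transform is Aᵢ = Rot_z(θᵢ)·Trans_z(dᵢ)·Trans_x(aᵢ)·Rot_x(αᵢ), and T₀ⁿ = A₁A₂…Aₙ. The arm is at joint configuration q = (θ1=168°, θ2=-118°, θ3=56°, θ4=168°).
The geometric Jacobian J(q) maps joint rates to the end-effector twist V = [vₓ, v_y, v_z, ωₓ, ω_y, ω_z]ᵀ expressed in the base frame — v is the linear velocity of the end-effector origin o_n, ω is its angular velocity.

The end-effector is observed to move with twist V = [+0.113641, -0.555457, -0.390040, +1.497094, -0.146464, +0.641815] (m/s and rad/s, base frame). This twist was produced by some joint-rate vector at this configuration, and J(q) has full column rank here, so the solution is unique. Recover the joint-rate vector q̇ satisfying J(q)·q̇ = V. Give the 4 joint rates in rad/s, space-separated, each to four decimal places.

o_n = [-0.1118, 0.5825, -0.1813]
J₁: ẑ×o_n = [-0.5825, -0.1118, 0.0000], ω = ẑ
J2: z=[0.2079, 0.9781, 0.0000] o=[-0.5967, 0.1268, 0.0000] → [-0.1773, 0.0377, -0.3795, 0.2079, 0.9781, 0.0000]
J3: z=[0.8637, -0.1836, 0.4695] o=[-0.3206, 0.4771, -0.3708] → [-0.0843, -0.0657, 0.1293, 0.8637, -0.1836, 0.4695]
J4: z=[0.8637, -0.1836, 0.4695] o=[0.1350, 1.0413, -0.6902] → [0.1220, -0.5554, -0.4416, 0.8637, -0.1836, 0.4695]
q̇ = J⁺·V = [-0.1530, 0.1680, 0.7380, 0.9550]

-0.1530 0.1680 0.7380 0.9550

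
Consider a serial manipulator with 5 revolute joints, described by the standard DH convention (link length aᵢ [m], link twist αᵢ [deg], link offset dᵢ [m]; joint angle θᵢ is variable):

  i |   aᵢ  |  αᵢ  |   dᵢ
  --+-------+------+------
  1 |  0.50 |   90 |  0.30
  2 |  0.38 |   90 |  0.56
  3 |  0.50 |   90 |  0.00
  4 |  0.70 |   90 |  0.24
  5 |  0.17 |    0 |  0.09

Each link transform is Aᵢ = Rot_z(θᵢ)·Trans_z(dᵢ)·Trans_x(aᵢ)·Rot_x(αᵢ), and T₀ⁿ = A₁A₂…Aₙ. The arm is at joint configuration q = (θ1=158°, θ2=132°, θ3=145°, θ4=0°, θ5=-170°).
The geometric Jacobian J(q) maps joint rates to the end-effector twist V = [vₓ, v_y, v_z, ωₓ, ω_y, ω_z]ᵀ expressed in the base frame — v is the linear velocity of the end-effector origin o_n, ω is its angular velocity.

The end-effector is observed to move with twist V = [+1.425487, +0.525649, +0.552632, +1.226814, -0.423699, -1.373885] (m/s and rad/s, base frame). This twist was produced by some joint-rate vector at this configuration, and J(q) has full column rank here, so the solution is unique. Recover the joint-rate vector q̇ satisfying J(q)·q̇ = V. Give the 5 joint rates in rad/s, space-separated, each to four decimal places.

o_n = [-0.1195, 1.4770, -0.0167]
J₁: ẑ×o_n = [-1.4770, -0.1195, 0.0000], ω = ẑ
J2: z=[0.3746, 0.9272, 0.0000] o=[-0.4636, 0.1873, 0.3000] → [-0.2936, 0.1186, 0.1640, 0.3746, 0.9272, 0.0000]
J3: z=[-0.6890, 0.2784, 0.6691] o=[-0.0181, 0.6113, 0.5824] → [-0.7460, -0.4806, -0.5683, -0.6890, 0.2784, 0.6691]
J4: z=[0.6627, 0.6157, 0.4263] o=[-0.1647, 0.9798, 0.2780] → [-0.3934, 0.2146, 0.3016, 0.6627, 0.6157, 0.4263]
J5: z=[0.6890, -0.2784, -0.6691] o=[-0.2110, 1.6436, -0.0458] → [-0.1196, -0.0813, -0.0893, 0.6890, -0.2784, -0.6691]
q̇ = J⁺·V = [-0.6390, -0.3920, -0.8790, 0.5600, 0.5760]

-0.6390 -0.3920 -0.8790 0.5600 0.5760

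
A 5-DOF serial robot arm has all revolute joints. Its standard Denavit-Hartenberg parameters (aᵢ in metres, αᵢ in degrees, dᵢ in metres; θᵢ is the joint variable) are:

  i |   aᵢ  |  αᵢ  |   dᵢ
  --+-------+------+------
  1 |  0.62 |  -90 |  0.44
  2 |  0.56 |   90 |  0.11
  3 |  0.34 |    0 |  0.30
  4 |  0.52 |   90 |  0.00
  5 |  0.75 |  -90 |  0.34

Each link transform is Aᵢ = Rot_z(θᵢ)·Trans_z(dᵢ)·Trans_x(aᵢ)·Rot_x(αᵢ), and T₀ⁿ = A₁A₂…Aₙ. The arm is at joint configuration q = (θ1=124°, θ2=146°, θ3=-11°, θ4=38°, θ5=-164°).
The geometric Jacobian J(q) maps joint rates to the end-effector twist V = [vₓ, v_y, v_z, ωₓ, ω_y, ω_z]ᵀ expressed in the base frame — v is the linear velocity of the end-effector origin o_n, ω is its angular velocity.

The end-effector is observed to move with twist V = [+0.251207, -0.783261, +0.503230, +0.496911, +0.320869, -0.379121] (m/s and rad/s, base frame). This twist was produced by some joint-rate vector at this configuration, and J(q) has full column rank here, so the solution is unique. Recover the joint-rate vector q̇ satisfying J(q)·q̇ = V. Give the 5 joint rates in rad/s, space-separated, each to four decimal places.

o_n = [0.3164, 0.1551, -0.1233]
J₁: ẑ×o_n = [-0.1551, 0.3164, 0.0000], ω = ẑ
J2: z=[-0.8290, -0.5592, 0.0000] o=[-0.3467, 0.5140, 0.4400] → [0.3150, -0.4670, 0.6683, -0.8290, -0.5592, 0.0000]
J3: z=[-0.3127, 0.4636, -0.8290] o=[-0.1783, 0.0676, 0.1269] → [-0.0434, -0.4883, -0.2567, -0.3127, 0.4636, -0.8290]
J4: z=[-0.3127, 0.4636, -0.8290] o=[-0.0636, 0.0136, -0.3085] → [0.2032, -0.2571, -0.2204, -0.3127, 0.4636, -0.8290]
J5: z=[0.9491, 0.1862, -0.2539] o=[-0.0445, -0.4369, -0.5676] → [0.2330, -0.5133, 0.4947, 0.9491, 0.1862, -0.2539]
q̇ = J⁺·V = [0.3900, 0.2720, 0.5190, 0.1120, 0.9690]

0.3900 0.2720 0.5190 0.1120 0.9690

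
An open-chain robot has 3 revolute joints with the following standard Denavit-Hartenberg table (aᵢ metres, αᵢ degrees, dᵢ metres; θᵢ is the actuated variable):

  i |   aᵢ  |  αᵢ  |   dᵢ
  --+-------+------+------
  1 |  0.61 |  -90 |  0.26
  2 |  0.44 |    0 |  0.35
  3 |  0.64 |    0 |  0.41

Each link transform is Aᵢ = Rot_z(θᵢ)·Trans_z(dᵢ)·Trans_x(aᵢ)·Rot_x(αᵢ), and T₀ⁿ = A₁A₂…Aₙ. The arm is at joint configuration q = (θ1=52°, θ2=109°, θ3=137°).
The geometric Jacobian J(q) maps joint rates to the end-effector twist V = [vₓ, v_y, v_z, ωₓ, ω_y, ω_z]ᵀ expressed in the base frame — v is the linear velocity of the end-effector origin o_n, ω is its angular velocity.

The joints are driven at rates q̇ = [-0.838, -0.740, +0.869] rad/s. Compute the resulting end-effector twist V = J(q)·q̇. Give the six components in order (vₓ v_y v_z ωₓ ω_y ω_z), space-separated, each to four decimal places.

o_n = [-0.4718, 0.6306, 0.4286]
J₁: ẑ×o_n = [-0.6306, -0.4718, 0.0000], ω = ẑ
J2: z=[-0.7880, 0.6157, 0.0000] o=[0.3756, 0.4807, 0.2600] → [0.1038, 0.1329, 0.4036, -0.7880, 0.6157, 0.0000]
J3: z=[-0.7880, 0.6157, 0.0000] o=[0.0116, 0.5833, -0.1560] → [0.3600, 0.4607, 0.2603, -0.7880, 0.6157, 0.0000]
V = J·q̇ = [0.7644, 0.6974, -0.0724, -0.1017, 0.0794, -0.8380]

0.7644 0.6974 -0.0724 -0.1017 0.0794 -0.8380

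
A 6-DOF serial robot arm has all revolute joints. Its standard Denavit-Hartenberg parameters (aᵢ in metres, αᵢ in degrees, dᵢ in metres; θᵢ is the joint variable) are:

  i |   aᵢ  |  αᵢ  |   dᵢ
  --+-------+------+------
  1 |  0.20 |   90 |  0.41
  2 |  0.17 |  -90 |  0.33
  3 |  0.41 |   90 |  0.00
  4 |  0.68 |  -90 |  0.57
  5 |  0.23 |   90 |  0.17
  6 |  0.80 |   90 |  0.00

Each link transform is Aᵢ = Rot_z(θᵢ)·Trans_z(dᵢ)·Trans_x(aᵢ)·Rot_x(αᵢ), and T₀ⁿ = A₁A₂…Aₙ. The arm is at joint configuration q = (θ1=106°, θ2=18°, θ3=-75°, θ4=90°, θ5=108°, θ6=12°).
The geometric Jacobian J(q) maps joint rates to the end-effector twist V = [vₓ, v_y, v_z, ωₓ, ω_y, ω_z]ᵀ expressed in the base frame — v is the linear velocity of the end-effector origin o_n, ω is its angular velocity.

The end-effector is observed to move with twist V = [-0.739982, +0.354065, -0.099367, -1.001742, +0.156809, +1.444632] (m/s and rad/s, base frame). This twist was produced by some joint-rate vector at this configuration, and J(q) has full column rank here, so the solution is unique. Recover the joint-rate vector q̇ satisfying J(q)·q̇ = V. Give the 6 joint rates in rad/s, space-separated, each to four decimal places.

0.7330 -0.8690 0.2320 -0.5160 -0.1130 0.3290

o_n = [0.1149, 0.6856, 0.9349]
J₁: ẑ×o_n = [-0.6856, 0.1149, 0.0000], ω = ẑ
J2: z=[0.9613, 0.2756, 0.0000] o=[-0.0551, 0.1923, 0.4100] → [0.1447, -0.5045, 0.4274, 0.9613, 0.2756, 0.0000]
J3: z=[0.0852, -0.2970, 0.9511] o=[0.2175, 0.4386, 0.4625] → [-0.3752, -0.1378, -0.0094, 0.0852, -0.2970, 0.9511]
J4: z=[0.5020, -0.8117, -0.2985] o=[0.5704, 0.6448, 0.4953] → [-0.3446, -0.0847, -0.3492, 0.5020, -0.8117, -0.2985]
J5: z=[-0.8607, -0.5029, -0.0800] o=[0.9145, -0.0199, 0.9719] → [0.0750, 0.0321, -1.0092, -0.8607, -0.5029, -0.0800]
J6: z=[-0.0741, -0.0317, 0.9967] o=[0.6523, 0.0933, 0.9560] → [-0.5897, -0.5372, -0.0609, -0.0741, -0.0317, 0.9967]
q̇ = J⁺·V = [0.7330, -0.8690, 0.2320, -0.5160, -0.1130, 0.3290]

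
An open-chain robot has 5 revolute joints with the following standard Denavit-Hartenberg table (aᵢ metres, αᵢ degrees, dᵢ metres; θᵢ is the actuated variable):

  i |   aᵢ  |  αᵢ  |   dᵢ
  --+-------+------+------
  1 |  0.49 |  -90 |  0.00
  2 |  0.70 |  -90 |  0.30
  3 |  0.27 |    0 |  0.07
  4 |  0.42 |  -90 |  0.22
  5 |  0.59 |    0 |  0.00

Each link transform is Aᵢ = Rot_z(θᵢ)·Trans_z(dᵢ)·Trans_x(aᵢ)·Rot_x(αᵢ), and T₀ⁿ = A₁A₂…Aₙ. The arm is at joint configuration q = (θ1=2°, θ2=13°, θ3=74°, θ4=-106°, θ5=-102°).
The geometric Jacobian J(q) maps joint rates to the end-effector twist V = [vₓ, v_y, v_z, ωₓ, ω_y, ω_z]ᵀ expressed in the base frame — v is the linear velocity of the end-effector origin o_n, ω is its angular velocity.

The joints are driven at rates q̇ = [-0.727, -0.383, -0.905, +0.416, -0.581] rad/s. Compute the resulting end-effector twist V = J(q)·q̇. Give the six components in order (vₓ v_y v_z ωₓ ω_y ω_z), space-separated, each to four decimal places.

0.4809 -0.9124 0.4063 -0.1937 0.1030 -0.1813

o_n = [1.2875, 0.2431, -1.0758]
J₁: ẑ×o_n = [-0.2431, 1.2875, 0.0000], ω = ẑ
J2: z=[-0.0349, 0.9994, 0.0000] o=[0.4897, 0.0171, 0.0000] → [-1.0752, -0.0375, -0.8052, -0.0349, 0.9994, 0.0000]
J3: z=[-0.2248, -0.0079, -0.9744] o=[1.1609, 0.3407, -0.1575] → [-0.0879, -0.3298, 0.0229, -0.2248, -0.0079, -0.9744]
J4: z=[-0.2248, -0.0079, -0.9744] o=[1.2267, 0.0833, -0.2424] → [0.1622, -0.2466, -0.0354, -0.2248, -0.0079, -0.9744]
J5: z=[0.5456, -0.8295, -0.1192] o=[1.5163, 0.3161, -0.5369] → [0.4383, 0.3213, -0.2296, 0.5456, -0.8295, -0.1192]
V = J·q̇ = [0.4809, -0.9124, 0.4063, -0.1937, 0.1030, -0.1813]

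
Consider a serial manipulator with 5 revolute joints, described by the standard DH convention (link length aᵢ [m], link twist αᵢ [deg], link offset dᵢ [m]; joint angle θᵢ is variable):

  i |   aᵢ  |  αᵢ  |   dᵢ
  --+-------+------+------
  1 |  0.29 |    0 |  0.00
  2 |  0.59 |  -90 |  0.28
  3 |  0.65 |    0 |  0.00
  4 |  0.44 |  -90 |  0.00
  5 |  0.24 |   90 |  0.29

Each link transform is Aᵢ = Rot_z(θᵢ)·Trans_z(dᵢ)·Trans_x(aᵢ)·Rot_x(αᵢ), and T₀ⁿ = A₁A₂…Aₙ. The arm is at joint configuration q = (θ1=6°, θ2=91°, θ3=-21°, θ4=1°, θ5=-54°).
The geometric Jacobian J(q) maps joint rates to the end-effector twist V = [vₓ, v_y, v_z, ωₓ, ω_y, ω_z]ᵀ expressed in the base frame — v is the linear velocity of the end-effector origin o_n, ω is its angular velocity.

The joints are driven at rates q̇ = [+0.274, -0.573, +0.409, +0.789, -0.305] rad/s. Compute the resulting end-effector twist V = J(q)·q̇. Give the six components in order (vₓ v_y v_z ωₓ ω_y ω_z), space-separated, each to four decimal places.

0.4945 0.1501 -1.0414 -1.1764 -0.2495 -0.0124

o_n = [-0.1288, 1.8350, 0.4392]
J₁: ẑ×o_n = [-1.8350, -0.1288, 0.0000], ω = ẑ
J2: z=[0.0000, 0.0000, 1.0000] o=[0.2884, 0.0303, 0.0000] → [-1.8046, -0.4172, 0.0000, 0.0000, 0.0000, 1.0000]
J3: z=[-0.9925, -0.1219, 0.0000] o=[0.2165, 0.6159, 0.2800] → [-0.0194, 0.1580, -1.2520, -0.9925, -0.1219, 0.0000]
J4: z=[-0.9925, -0.1219, 0.0000] o=[0.1426, 1.2182, 0.5129] → [0.0090, -0.0732, -0.6452, -0.9925, -0.1219, 0.0000]
J5: z=[-0.0417, 0.3395, -0.9397] o=[0.0922, 1.6286, 0.6634] → [0.1178, 0.1983, 0.0664, -0.0417, 0.3395, -0.9397]
V = J·q̇ = [0.4945, 0.1501, -1.0414, -1.1764, -0.2495, -0.0124]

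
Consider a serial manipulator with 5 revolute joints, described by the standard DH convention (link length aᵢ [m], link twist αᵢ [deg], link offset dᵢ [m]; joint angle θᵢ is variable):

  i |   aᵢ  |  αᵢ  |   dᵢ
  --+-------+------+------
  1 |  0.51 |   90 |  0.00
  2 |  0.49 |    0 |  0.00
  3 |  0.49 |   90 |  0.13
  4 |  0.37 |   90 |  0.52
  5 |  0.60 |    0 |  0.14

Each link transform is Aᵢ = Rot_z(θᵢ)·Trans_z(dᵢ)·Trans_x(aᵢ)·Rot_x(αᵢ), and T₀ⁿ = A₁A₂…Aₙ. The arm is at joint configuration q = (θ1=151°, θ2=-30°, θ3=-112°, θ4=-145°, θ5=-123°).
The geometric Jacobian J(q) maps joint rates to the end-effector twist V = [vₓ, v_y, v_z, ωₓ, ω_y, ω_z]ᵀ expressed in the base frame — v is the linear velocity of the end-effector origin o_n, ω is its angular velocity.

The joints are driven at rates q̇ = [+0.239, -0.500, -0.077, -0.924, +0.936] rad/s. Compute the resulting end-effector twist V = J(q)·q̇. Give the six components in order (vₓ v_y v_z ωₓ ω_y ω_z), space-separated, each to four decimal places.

o_n = [-0.4436, 0.4973, -0.4622]
J₁: ẑ×o_n = [-0.4973, -0.4436, 0.0000], ω = ẑ
J2: z=[0.4848, 0.8746, 0.0000] o=[-0.4461, 0.2473, 0.0000] → [-0.4043, 0.2241, 0.1191, 0.4848, 0.8746, 0.0000]
J3: z=[0.4848, 0.8746, 0.0000] o=[-0.8172, 0.4530, -0.2450] → [-0.1900, 0.1053, -0.3053, 0.4848, 0.8746, 0.0000]
J4: z=[0.5385, -0.2985, 0.7880] o=[-0.4165, 0.3795, -0.5467] → [-0.1180, -0.0669, 0.0553, 0.5385, -0.2985, 0.7880]
J5: z=[0.0018, 0.9356, 0.3531] o=[-0.4482, 0.1545, 0.0497] → [-0.6000, 0.0026, -0.0037, 0.0018, 0.9356, 0.3531]
V = J·q̇ = [-0.3546, -0.1620, -0.0907, -0.7756, 0.6468, -0.1586]

-0.3546 -0.1620 -0.0907 -0.7756 0.6468 -0.1586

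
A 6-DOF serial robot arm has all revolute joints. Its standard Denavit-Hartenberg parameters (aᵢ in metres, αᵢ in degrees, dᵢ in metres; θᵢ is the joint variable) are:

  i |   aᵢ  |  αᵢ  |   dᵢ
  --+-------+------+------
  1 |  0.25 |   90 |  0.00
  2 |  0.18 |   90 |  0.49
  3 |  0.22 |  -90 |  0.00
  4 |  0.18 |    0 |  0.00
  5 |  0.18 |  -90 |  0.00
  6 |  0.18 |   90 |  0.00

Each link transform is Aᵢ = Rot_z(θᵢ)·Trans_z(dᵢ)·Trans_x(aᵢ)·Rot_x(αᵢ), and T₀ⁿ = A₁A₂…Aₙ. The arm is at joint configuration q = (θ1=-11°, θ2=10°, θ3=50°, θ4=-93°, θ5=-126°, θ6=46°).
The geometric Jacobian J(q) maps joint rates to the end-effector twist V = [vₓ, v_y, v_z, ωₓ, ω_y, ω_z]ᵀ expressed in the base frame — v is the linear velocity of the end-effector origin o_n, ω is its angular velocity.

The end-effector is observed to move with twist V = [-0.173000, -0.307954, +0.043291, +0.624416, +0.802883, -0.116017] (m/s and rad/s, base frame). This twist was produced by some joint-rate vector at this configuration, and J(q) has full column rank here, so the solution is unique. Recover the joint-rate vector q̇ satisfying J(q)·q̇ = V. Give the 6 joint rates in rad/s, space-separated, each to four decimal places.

o_n = [0.4230, -0.4759, 0.0576]
J₁: ẑ×o_n = [0.4759, 0.4230, -0.0000], ω = ẑ
J2: z=[-0.1908, -0.9816, 0.0000] o=[0.2454, -0.0477, 0.0000] → [-0.0565, 0.0110, 0.2561, -0.1908, -0.9816, 0.0000]
J3: z=[0.1705, -0.0331, -0.9848] o=[0.3259, -0.5625, 0.0313] → [0.0844, -0.1001, 0.0180, 0.1705, -0.0331, -0.9848]
J4: z=[-0.8632, -0.4870, -0.1330] o=[0.4305, -0.7545, 0.0558] → [0.0362, 0.0025, -0.2441, -0.8632, -0.4870, -0.1330]
J5: z=[-0.8632, -0.4870, -0.1330] o=[0.4566, -0.7523, -0.1223] → [-0.0508, 0.1597, -0.2549, -0.8632, -0.4870, -0.1330]
J6: z=[-0.1666, 0.5235, -0.8356] o=[0.3708, -0.6264, -0.0263] → [0.1696, -0.0296, -0.0524, -0.1666, 0.5235, -0.8356]
q̇ = J⁺·V = [-0.4700, -0.4840, -0.2610, 0.1520, -0.8180, -0.0100]

-0.4700 -0.4840 -0.2610 0.1520 -0.8180 -0.0100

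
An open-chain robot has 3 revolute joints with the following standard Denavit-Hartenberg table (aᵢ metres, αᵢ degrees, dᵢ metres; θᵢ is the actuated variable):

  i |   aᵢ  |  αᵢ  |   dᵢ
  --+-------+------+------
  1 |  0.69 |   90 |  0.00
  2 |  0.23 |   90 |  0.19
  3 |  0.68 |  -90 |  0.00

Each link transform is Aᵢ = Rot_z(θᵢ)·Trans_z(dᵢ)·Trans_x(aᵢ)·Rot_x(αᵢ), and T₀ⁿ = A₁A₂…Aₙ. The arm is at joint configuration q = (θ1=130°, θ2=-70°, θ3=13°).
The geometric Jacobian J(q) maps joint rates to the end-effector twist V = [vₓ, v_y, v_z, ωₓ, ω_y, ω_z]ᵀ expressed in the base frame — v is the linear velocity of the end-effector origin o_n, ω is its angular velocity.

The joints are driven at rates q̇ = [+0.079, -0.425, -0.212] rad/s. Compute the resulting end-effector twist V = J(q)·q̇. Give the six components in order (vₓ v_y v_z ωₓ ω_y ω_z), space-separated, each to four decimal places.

0.0368 -0.3846 -0.1602 -0.4536 -0.1206 0.1515

o_n = [-0.3770, 0.9829, -0.8387]
J₁: ẑ×o_n = [-0.9829, -0.3770, 0.0000], ω = ẑ
J2: z=[0.7660, 0.6428, 0.0000] o=[-0.4435, 0.5286, 0.0000] → [-0.5391, 0.6425, 0.3053, 0.7660, 0.6428, 0.0000]
J3: z=[0.6040, -0.7198, -0.3420] o=[-0.3485, 0.7110, -0.2161] → [0.5412, 0.3858, 0.1437, 0.6040, -0.7198, -0.3420]
V = J·q̇ = [0.0368, -0.3846, -0.1602, -0.4536, -0.1206, 0.1515]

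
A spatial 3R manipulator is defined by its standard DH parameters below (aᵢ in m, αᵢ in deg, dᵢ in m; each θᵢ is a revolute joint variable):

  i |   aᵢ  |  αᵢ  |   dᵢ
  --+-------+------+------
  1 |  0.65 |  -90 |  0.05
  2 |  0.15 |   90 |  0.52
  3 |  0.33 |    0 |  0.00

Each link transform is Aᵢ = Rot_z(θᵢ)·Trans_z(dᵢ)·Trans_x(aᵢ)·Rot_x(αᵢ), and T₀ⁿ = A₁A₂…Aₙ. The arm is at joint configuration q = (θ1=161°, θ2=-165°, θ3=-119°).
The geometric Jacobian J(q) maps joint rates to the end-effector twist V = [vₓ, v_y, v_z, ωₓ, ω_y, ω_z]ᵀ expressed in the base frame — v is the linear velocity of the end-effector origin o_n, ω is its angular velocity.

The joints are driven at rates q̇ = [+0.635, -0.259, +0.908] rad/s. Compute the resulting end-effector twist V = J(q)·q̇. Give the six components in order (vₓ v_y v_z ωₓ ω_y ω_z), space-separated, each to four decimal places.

o_n = [-0.6990, -0.0040, 0.0474]
J₁: ẑ×o_n = [0.0040, -0.6990, 0.0000], ω = ẑ
J2: z=[-0.3256, -0.9455, 0.0000] o=[-0.6146, 0.2116, 0.0500] → [0.0024, -0.0008, -0.0096, -0.3256, -0.9455, 0.0000]
J3: z=[0.2447, -0.0843, -0.9659] o=[-0.6469, -0.3272, 0.0888] → [0.3157, 0.0605, 0.0747, 0.2447, -0.0843, -0.9659]
V = J·q̇ = [0.2886, -0.3887, 0.0703, 0.3065, 0.1684, -0.2421]

0.2886 -0.3887 0.0703 0.3065 0.1684 -0.2421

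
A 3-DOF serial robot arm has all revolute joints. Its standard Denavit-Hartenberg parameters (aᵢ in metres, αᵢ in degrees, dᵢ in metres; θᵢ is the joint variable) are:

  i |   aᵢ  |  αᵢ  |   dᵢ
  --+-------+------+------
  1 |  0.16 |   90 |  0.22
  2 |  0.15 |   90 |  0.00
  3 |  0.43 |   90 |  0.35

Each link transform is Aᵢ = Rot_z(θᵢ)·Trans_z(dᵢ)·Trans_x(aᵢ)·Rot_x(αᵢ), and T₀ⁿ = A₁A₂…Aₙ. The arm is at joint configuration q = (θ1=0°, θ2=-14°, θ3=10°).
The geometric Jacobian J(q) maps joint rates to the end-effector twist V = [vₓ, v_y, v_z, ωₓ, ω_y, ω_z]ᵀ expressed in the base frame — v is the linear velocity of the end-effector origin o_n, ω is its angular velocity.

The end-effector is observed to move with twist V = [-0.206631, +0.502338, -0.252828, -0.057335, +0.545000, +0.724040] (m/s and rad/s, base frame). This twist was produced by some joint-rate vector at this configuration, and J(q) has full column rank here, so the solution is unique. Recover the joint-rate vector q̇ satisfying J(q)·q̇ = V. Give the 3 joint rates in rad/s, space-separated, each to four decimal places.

o_n = [0.6318, -0.0747, -0.2583]
J₁: ẑ×o_n = [0.0747, 0.6318, -0.0000], ω = ẑ
J2: z=[0.0000, -1.0000, 0.0000] o=[0.1600, 0.0000, 0.2200] → [0.4783, 0.0000, 0.4718, 0.0000, -1.0000, 0.0000]
J3: z=[-0.2419, -0.0000, -0.9703] o=[0.3055, -0.0000, 0.1837] → [-0.0725, -0.4235, 0.0181, -0.2419, -0.0000, -0.9703]
q̇ = J⁺·V = [0.9540, -0.5450, 0.2370]

0.9540 -0.5450 0.2370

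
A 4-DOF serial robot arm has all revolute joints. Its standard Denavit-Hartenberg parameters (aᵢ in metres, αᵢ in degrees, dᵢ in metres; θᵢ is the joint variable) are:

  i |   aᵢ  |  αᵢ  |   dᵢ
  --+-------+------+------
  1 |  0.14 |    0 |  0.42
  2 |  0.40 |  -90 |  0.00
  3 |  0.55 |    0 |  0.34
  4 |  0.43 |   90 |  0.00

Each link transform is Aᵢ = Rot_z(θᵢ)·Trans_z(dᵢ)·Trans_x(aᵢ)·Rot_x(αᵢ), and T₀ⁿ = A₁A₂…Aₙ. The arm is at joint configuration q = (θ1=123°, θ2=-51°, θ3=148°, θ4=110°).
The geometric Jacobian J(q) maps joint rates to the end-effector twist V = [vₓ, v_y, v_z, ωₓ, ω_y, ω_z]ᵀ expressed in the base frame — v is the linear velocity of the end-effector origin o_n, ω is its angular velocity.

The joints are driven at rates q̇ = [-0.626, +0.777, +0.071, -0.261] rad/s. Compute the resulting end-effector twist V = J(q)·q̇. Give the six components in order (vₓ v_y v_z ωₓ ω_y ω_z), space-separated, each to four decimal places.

o_n = [-0.4478, 0.0743, 0.5491]
J₁: ẑ×o_n = [-0.0743, -0.4478, 0.0000], ω = ẑ
J2: z=[0.0000, 0.0000, 1.0000] o=[-0.0762, 0.1174, 0.4200] → [0.0431, -0.3715, 0.0000, 0.0000, 0.0000, 1.0000]
J3: z=[-0.9511, 0.3090, 0.0000] o=[0.0474, 0.4978, 0.4200] → [0.0399, 0.1228, 0.5558, -0.9511, 0.3090, 0.0000]
J4: z=[-0.9511, 0.3090, 0.0000] o=[-0.4201, 0.1593, 0.1285] → [0.1300, 0.4000, 0.0894, -0.9511, 0.3090, 0.0000]
V = J·q̇ = [0.0489, -0.1041, 0.0161, 0.1807, -0.0587, 0.1510]

0.0489 -0.1041 0.0161 0.1807 -0.0587 0.1510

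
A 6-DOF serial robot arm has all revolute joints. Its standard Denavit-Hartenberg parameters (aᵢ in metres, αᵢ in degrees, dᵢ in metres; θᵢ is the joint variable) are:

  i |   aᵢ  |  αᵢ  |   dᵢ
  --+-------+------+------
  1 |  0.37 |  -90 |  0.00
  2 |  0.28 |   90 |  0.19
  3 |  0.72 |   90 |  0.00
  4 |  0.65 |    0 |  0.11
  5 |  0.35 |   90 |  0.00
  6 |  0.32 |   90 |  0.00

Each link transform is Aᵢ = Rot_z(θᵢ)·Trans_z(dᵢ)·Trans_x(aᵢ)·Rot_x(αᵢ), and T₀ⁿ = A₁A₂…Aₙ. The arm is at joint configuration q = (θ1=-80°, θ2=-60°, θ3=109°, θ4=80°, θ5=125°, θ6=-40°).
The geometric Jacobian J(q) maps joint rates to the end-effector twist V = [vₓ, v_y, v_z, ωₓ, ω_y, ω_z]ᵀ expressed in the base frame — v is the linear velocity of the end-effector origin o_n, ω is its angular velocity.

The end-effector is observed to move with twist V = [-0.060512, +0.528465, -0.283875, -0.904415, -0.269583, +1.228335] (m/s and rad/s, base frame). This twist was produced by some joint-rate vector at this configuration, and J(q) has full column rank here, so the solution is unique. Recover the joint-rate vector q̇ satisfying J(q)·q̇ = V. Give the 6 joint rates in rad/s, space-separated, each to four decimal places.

0.9680 -0.9730 -0.0870 0.1890 0.0870 0.1360

o_n = [0.4437, -0.0034, 0.2757]
J₁: ẑ×o_n = [0.0034, 0.4437, -0.0000], ω = ẑ
J2: z=[0.9848, 0.1736, 0.0000] o=[0.0642, -0.3644, 0.0000] → [0.0479, -0.2715, 0.2896, 0.9848, 0.1736, 0.0000]
J3: z=[-0.1504, 0.8529, 0.5000] o=[0.2757, -0.4693, 0.2425] → [-0.2046, 0.0890, -0.2133, -0.1504, 0.8529, 0.5000]
J4: z=[0.4027, -0.4090, 0.8188] o=[0.9258, -0.2356, 0.0395] → [-0.2867, -0.4899, -0.1037, 0.4027, -0.4090, 0.8188]
J5: z=[0.4027, -0.4090, 0.8188] o=[0.9757, 0.3020, 0.4178] → [0.3082, -0.3784, -0.3406, 0.4027, -0.4090, 0.8188]
J6: z=[-0.5179, 0.6358, 0.5723] o=[0.7115, 0.0729, 0.4333] → [-0.0565, -0.2349, 0.2098, -0.5179, 0.6358, 0.5723]
q̇ = J⁺·V = [0.9680, -0.9730, -0.0870, 0.1890, 0.0870, 0.1360]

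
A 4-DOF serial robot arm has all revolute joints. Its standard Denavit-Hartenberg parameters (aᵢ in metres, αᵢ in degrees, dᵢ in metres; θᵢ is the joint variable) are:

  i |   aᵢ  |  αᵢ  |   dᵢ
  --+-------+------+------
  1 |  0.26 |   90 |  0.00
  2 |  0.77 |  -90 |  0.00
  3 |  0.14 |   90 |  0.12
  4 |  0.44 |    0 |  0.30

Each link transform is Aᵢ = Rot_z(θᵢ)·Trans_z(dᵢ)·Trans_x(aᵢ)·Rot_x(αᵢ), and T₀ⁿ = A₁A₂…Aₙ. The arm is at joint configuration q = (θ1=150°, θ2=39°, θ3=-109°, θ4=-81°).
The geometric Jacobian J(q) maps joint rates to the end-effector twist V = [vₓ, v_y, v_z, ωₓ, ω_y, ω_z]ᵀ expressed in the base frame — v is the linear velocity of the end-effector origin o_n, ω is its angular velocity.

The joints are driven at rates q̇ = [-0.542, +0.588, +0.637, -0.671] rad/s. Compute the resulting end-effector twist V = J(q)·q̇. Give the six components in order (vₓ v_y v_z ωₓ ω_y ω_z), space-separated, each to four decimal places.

o_n = [-0.6283, 0.4780, 0.0188]
J₁: ẑ×o_n = [-0.4780, -0.6283, 0.0000], ω = ẑ
J2: z=[0.5000, 0.8660, 0.0000] o=[-0.2252, 0.1300, 0.0000] → [0.0163, -0.0094, 0.5231, 0.5000, 0.8660, 0.0000]
J3: z=[0.5450, -0.3147, 0.7771] o=[-0.7434, 0.4292, 0.4846] → [0.1087, 0.3433, 0.0628, 0.5450, -0.3147, 0.7771]
J4: z=[0.4736, -0.6494, -0.5950] o=[-0.5811, 0.4884, 0.5492] → [0.3382, 0.2792, -0.0355, 0.4736, -0.6494, -0.5950]
V = J·q̇ = [0.1109, 0.3663, 0.3714, 0.3234, 0.7445, 0.3523]

0.1109 0.3663 0.3714 0.3234 0.7445 0.3523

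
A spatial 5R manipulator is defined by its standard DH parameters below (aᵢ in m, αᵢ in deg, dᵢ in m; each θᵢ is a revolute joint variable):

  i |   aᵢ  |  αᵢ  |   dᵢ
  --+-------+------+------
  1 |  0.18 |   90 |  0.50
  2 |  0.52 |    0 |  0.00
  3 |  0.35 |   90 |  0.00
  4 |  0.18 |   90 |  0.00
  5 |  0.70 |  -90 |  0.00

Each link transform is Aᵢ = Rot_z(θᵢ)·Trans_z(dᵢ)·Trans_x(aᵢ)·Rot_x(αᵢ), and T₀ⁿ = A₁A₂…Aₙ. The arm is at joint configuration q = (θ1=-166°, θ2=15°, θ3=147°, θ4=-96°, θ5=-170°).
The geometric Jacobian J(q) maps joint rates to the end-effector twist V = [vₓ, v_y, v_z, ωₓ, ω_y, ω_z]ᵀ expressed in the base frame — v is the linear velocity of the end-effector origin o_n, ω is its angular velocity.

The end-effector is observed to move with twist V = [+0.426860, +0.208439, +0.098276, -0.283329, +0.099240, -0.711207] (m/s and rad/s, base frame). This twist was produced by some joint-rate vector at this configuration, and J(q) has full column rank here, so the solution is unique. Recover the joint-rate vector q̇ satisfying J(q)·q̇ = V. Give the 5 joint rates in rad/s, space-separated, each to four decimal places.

-0.5340 0.6670 -0.5330 -0.0910 0.2950

o_n = [-0.3760, 0.4283, 0.6436]
J₁: ẑ×o_n = [-0.4283, -0.3760, 0.0000], ω = ẑ
J2: z=[-0.2419, 0.9703, 0.0000] o=[-0.1747, -0.0435, 0.5000] → [0.1393, 0.0347, 0.0812, -0.2419, 0.9703, 0.0000]
J3: z=[-0.2419, 0.9703, 0.0000] o=[-0.6620, -0.1651, 0.6346] → [0.0087, 0.0022, -0.4211, -0.2419, 0.9703, 0.0000]
J4: z=[-0.2998, -0.0748, 0.9511] o=[-0.3390, -0.0845, 0.7427] → [-0.4804, -0.0649, -0.1565, -0.2998, -0.0748, 0.9511]
J5: z=[-0.9430, -0.1274, -0.3073] o=[-0.3131, -0.2626, 0.7369] → [0.2242, -0.0687, -0.6596, -0.9430, -0.1274, -0.3073]
q̇ = J⁺·V = [-0.5340, 0.6670, -0.5330, -0.0910, 0.2950]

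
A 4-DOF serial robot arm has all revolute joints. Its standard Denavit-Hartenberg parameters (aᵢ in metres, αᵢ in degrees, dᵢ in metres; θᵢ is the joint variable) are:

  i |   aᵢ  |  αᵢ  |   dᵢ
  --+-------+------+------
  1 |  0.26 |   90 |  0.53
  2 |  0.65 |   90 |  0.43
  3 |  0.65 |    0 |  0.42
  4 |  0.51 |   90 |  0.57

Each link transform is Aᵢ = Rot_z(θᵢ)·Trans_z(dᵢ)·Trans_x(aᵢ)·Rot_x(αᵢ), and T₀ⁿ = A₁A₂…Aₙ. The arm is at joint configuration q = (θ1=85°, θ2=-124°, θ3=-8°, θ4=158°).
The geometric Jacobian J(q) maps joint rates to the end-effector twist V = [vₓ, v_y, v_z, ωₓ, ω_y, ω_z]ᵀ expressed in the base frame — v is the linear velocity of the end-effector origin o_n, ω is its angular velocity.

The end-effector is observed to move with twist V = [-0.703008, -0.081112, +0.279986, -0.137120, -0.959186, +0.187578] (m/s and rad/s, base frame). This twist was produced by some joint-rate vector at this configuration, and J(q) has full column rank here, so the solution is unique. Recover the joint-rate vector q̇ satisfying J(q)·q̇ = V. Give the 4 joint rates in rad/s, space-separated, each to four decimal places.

-0.4650 -0.0530 0.4730 0.6940

o_n = [0.5019, -1.0851, 0.3773]
J₁: ẑ×o_n = [1.0851, 0.5019, -0.0000], ω = ẑ
J2: z=[0.9962, -0.0872, 0.0000] o=[0.0227, 0.2590, 0.5300] → [0.0133, 0.1522, -1.2972, 0.9962, -0.0872, 0.0000]
J3: z=[-0.0723, -0.8259, 0.5592] o=[0.4193, -0.1406, -0.0089] → [0.2093, 0.0741, 0.1364, -0.0723, -0.8259, 0.5592]
J4: z=[-0.0723, -0.8259, 0.5592] o=[0.2675, -0.8381, -0.3076] → [-0.4276, 0.1805, 0.2114, -0.0723, -0.8259, 0.5592]
q̇ = J⁺·V = [-0.4650, -0.0530, 0.4730, 0.6940]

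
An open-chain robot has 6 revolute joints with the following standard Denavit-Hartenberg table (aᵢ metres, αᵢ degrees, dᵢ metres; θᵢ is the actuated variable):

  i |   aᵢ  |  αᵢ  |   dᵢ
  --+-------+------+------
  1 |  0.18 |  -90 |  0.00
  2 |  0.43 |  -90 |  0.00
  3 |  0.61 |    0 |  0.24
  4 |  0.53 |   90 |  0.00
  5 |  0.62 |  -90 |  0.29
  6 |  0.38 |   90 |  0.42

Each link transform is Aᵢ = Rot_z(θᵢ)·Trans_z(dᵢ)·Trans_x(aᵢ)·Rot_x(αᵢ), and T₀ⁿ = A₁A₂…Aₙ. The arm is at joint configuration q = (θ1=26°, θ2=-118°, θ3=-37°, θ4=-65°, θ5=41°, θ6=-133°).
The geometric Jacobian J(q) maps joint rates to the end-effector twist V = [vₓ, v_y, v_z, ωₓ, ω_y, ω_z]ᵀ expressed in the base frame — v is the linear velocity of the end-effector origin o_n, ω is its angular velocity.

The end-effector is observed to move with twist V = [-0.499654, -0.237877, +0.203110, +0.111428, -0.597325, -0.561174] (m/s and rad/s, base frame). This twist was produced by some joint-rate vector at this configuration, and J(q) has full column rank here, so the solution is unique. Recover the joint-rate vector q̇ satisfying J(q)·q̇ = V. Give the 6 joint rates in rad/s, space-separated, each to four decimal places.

0.2220 -0.6970 -0.7440 0.5060 0.5790 -0.3610

o_n = [0.3502, 1.0212, 0.5952]
J₁: ẑ×o_n = [-1.0212, 0.3502, 0.0000], ω = ẑ
J2: z=[-0.4384, 0.8988, 0.0000] o=[0.1618, 0.0789, 0.0000] → [0.5350, 0.2609, -0.5824, -0.4384, 0.8988, 0.0000]
J3: z=[0.7936, 0.3871, 0.4695] o=[-0.0197, -0.0096, 0.3797] → [-0.4005, 0.0026, 0.6748, 0.7936, 0.3871, 0.4695]
J4: z=[0.7936, 0.3871, 0.4695] o=[-0.1957, 0.3130, 0.9225] → [-0.4591, 0.5160, 0.3507, 0.7936, 0.3871, 0.4695]
J5: z=[0.5039, 0.0144, -0.8637] o=[-0.3765, 0.8016, 0.8252] → [0.1863, -0.5117, 0.1001, 0.5039, 0.0144, -0.8637]
J6: z=[0.8227, -0.3127, 0.4748] o=[-0.0671, 1.3946, 0.6798] → [0.2037, 0.2677, -0.1767, 0.8227, -0.3127, 0.4748]
q̇ = J⁺·V = [0.2220, -0.6970, -0.7440, 0.5060, 0.5790, -0.3610]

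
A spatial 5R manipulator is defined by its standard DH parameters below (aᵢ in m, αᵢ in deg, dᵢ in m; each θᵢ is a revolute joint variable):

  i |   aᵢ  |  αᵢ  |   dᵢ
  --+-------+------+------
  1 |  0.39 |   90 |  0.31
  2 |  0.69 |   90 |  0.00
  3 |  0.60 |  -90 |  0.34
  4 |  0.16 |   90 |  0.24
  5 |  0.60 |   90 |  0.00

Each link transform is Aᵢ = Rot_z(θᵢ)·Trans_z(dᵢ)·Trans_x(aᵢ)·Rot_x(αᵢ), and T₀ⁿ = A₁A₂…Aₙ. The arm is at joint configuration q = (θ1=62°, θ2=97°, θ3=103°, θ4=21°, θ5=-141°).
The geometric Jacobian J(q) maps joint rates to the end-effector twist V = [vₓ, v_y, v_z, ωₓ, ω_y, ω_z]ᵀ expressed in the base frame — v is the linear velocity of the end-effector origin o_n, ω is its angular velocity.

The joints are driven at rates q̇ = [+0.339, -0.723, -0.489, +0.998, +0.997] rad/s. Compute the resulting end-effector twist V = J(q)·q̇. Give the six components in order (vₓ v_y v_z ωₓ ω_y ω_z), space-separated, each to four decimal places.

0.6054 0.5629 0.2722 -0.2631 0.7818 -0.6521

o_n = [0.6471, 0.4992, 1.1126]
J₁: ẑ×o_n = [-0.4992, 0.6471, 0.0000], ω = ẑ
J2: z=[0.8829, -0.4695, 0.0000] o=[0.1831, 0.3443, 0.3100] → [-0.3768, -0.7087, 0.3546, 0.8829, -0.4695, 0.0000]
J3: z=[0.4660, 0.8764, 0.1219] o=[0.1436, 0.2701, 0.9949] → [0.0753, 0.0065, -0.3344, 0.4660, 0.8764, 0.1219]
J4: z=[-0.1429, 0.2105, -0.9671] o=[0.8260, 0.3081, 0.9023] → [0.2291, 0.2030, 0.0103, -0.1429, 0.2105, -0.9671]
J5: z=[0.7479, 0.6629, 0.0338] o=[0.8954, 0.2437, 0.6299] → [0.3114, -0.3694, 0.3558, 0.7479, 0.6629, 0.0338]
V = J·q̇ = [0.6054, 0.5629, 0.2722, -0.2631, 0.7818, -0.6521]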